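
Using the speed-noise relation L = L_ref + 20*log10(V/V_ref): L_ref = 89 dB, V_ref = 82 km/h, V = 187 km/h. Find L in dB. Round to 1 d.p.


V/V_ref = 187 / 82 = 2.280488
log10(2.280488) = 0.358028
20 * 0.358028 = 7.1606
L = 89 + 7.1606 = 96.2 dB

96.2


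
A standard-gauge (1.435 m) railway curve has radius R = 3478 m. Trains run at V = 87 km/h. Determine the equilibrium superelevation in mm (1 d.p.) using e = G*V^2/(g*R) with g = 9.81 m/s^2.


Convert speed: V = 87 / 3.6 = 24.1667 m/s
Apply formula: e = 1.435 * 24.1667^2 / (9.81 * 3478)
e = 1.435 * 584.0278 / 34119.18
e = 0.024563 m = 24.6 mm

24.6


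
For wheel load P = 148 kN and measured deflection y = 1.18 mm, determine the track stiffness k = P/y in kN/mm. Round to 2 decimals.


Track stiffness k = P / y
k = 148 / 1.18
k = 125.42 kN/mm

125.42


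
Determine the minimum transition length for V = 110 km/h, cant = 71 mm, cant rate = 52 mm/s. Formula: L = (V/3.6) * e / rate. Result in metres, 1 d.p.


Convert speed: V = 110 / 3.6 = 30.5556 m/s
L = 30.5556 * 71 / 52
L = 2169.4444 / 52
L = 41.7 m

41.7


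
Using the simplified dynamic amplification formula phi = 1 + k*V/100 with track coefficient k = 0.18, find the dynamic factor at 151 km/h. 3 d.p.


phi = 1 + k * V / 100
phi = 1 + 0.18 * 151 / 100
phi = 1 + 0.2718
phi = 1.272

1.272


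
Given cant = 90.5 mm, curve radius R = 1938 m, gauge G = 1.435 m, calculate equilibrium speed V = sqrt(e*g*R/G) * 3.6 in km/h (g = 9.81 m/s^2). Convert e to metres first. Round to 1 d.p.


Convert cant: e = 90.5 mm = 0.0905 m
V_ms = sqrt(0.0905 * 9.81 * 1938 / 1.435)
V_ms = sqrt(1199.00076) = 34.6266 m/s
V = 34.6266 * 3.6 = 124.7 km/h

124.7


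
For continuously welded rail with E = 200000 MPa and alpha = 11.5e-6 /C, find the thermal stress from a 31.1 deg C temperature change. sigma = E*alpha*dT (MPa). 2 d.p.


sigma = E * alpha * dT
sigma = 200000 * 11.5e-6 * 31.1
sigma = 2.3 * 31.1
sigma = 71.53 MPa

71.53


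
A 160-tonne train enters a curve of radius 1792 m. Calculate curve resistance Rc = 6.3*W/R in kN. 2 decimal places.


Rc = 6.3 * W / R
Rc = 6.3 * 160 / 1792
Rc = 1008.0 / 1792
Rc = 0.56 kN

0.56


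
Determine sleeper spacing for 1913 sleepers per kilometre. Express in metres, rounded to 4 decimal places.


Spacing = 1000 m / number of sleepers
Spacing = 1000 / 1913
Spacing = 0.5227 m

0.5227


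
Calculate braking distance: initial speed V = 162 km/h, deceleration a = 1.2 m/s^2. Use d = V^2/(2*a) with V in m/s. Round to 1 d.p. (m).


Convert speed: V = 162 / 3.6 = 45.0 m/s
V^2 = 2025.0
d = 2025.0 / (2 * 1.2)
d = 2025.0 / 2.4
d = 843.8 m

843.8


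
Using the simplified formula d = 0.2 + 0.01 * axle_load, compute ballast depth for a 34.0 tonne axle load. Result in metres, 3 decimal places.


d = 0.2 + 0.01 * 34.0
d = 0.2 + 0.34
d = 0.540 m

0.540


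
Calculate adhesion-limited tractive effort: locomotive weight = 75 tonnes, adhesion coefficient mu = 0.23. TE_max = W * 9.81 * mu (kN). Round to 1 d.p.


TE_max = W * g * mu
TE_max = 75 * 9.81 * 0.23
TE_max = 735.75 * 0.23
TE_max = 169.2 kN

169.2


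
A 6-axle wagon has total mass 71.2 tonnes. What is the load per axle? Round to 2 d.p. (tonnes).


Load per axle = total weight / number of axles
Load = 71.2 / 6
Load = 11.87 tonnes

11.87


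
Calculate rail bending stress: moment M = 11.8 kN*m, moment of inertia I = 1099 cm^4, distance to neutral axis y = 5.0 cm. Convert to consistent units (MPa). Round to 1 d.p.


Convert units:
M = 11.8 kN*m = 11800000 N*mm
y = 5.0 cm = 50 mm
I = 1099 cm^4 = 10990000 mm^4
sigma = 11800000 * 50 / 10990000
sigma = 53.7 MPa

53.7


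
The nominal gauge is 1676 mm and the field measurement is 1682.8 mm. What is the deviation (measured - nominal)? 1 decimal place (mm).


Deviation = measured - nominal
Deviation = 1682.8 - 1676
Deviation = 6.8 mm

6.8


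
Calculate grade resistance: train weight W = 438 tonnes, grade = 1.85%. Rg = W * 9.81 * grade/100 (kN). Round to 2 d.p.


Rg = W * 9.81 * grade / 100
Rg = 438 * 9.81 * 1.85 / 100
Rg = 4296.78 * 0.0185
Rg = 79.49 kN

79.49


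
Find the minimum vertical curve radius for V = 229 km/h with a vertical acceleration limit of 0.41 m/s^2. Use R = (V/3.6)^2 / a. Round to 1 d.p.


Convert speed: V = 229 / 3.6 = 63.6111 m/s
V^2 = 4046.3735 m^2/s^2
R_v = 4046.3735 / 0.41
R_v = 9869.2 m

9869.2


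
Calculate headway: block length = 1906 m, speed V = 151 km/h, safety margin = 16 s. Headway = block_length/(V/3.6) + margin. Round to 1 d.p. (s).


V = 151 / 3.6 = 41.9444 m/s
Block traversal time = 1906 / 41.9444 = 45.4411 s
Headway = 45.4411 + 16
Headway = 61.4 s

61.4


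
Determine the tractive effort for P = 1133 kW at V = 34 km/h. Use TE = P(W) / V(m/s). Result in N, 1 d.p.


Convert: P = 1133 kW = 1133000 W
V = 34 / 3.6 = 9.4444 m/s
TE = 1133000 / 9.4444
TE = 119964.7 N

119964.7


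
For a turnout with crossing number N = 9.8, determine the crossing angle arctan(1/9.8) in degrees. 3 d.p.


1/N = 1/9.8 = 0.102041
angle = arctan(0.102041) = 0.101689 rad
angle = 0.101689 * 180/pi = 5.826 degrees

5.826


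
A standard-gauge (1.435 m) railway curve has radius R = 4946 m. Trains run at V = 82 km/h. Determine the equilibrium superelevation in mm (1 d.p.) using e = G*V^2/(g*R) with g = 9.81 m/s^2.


Convert speed: V = 82 / 3.6 = 22.7778 m/s
Apply formula: e = 1.435 * 22.7778^2 / (9.81 * 4946)
e = 1.435 * 518.8272 / 48520.26
e = 0.015344 m = 15.3 mm

15.3


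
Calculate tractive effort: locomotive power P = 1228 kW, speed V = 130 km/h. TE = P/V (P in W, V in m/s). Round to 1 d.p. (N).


Convert: P = 1228 kW = 1228000 W
V = 130 / 3.6 = 36.1111 m/s
TE = 1228000 / 36.1111
TE = 34006.2 N

34006.2


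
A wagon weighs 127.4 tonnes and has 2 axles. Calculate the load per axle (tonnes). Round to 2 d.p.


Load per axle = total weight / number of axles
Load = 127.4 / 2
Load = 63.70 tonnes

63.70


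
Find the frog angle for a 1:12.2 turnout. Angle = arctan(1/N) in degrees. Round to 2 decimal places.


1/N = 1/12.2 = 0.081967
angle = arctan(0.081967) = 0.081784 rad
angle = 0.081784 * 180/pi = 4.69 degrees

4.69


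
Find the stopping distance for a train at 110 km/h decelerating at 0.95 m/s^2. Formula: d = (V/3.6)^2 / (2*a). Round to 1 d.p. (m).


Convert speed: V = 110 / 3.6 = 30.5556 m/s
V^2 = 933.642
d = 933.642 / (2 * 0.95)
d = 933.642 / 1.9
d = 491.4 m

491.4


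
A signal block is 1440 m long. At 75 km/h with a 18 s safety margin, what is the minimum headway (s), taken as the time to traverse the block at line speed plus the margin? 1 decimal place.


V = 75 / 3.6 = 20.8333 m/s
Block traversal time = 1440 / 20.8333 = 69.12 s
Headway = 69.12 + 18
Headway = 87.1 s

87.1


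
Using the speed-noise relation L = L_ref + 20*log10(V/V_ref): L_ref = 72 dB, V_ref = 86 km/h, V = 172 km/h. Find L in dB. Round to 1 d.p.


V/V_ref = 172 / 86 = 2.0
log10(2.0) = 0.30103
20 * 0.30103 = 6.0206
L = 72 + 6.0206 = 78.0 dB

78.0


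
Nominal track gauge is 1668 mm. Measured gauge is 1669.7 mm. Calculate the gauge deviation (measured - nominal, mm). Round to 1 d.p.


Deviation = measured - nominal
Deviation = 1669.7 - 1668
Deviation = 1.7 mm

1.7


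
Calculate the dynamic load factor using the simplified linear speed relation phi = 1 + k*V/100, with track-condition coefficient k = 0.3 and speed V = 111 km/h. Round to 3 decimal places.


phi = 1 + k * V / 100
phi = 1 + 0.3 * 111 / 100
phi = 1 + 0.333
phi = 1.333

1.333


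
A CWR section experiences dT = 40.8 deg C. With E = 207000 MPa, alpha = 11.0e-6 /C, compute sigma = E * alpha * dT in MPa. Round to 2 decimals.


sigma = E * alpha * dT
sigma = 207000 * 11.0e-6 * 40.8
sigma = 2.277 * 40.8
sigma = 92.90 MPa

92.90


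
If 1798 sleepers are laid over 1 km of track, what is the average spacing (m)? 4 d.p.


Spacing = 1000 m / number of sleepers
Spacing = 1000 / 1798
Spacing = 0.5562 m

0.5562


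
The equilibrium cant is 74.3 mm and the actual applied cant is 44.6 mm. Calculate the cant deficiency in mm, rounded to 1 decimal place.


Cant deficiency = equilibrium cant - actual cant
CD = 74.3 - 44.6
CD = 29.7 mm

29.7


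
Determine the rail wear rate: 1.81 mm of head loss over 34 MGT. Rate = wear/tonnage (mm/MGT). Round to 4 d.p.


Wear rate = total wear / cumulative tonnage
Rate = 1.81 / 34
Rate = 0.0532 mm/MGT

0.0532


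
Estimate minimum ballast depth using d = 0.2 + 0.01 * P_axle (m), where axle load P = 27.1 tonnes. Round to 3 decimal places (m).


d = 0.2 + 0.01 * 27.1
d = 0.2 + 0.271
d = 0.471 m

0.471


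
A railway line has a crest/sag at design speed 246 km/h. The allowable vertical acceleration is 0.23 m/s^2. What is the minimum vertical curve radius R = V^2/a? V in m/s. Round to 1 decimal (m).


Convert speed: V = 246 / 3.6 = 68.3333 m/s
V^2 = 4669.4444 m^2/s^2
R_v = 4669.4444 / 0.23
R_v = 20301.9 m

20301.9


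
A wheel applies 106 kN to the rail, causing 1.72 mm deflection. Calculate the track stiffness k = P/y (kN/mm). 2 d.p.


Track stiffness k = P / y
k = 106 / 1.72
k = 61.63 kN/mm

61.63


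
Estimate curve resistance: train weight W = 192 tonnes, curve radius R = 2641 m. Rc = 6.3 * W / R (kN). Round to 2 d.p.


Rc = 6.3 * W / R
Rc = 6.3 * 192 / 2641
Rc = 1209.6 / 2641
Rc = 0.46 kN

0.46


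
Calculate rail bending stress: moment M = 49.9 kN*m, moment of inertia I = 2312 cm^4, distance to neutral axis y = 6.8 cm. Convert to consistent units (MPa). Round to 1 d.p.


Convert units:
M = 49.9 kN*m = 49900000 N*mm
y = 6.8 cm = 68 mm
I = 2312 cm^4 = 23120000 mm^4
sigma = 49900000 * 68 / 23120000
sigma = 146.8 MPa

146.8


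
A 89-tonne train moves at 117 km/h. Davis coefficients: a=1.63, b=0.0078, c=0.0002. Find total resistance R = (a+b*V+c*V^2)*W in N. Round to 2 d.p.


b*V = 0.0078 * 117 = 0.9126
c*V^2 = 0.0002 * 13689 = 2.7378
R_per_t = 1.63 + 0.9126 + 2.7378 = 5.2804 N/t
R_total = 5.2804 * 89 = 469.96 N

469.96


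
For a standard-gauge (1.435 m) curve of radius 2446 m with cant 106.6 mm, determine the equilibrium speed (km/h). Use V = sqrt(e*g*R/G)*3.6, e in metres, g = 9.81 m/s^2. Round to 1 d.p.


Convert cant: e = 106.6 mm = 0.1066 m
V_ms = sqrt(0.1066 * 9.81 * 2446 / 1.435)
V_ms = sqrt(1782.505029) = 42.2197 m/s
V = 42.2197 * 3.6 = 152.0 km/h

152.0


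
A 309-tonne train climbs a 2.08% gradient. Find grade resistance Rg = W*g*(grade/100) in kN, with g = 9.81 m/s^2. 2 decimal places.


Rg = W * 9.81 * grade / 100
Rg = 309 * 9.81 * 2.08 / 100
Rg = 3031.29 * 0.0208
Rg = 63.05 kN

63.05


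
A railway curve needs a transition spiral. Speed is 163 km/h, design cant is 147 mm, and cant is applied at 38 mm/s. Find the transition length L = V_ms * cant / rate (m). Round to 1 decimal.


Convert speed: V = 163 / 3.6 = 45.2778 m/s
L = 45.2778 * 147 / 38
L = 6655.8333 / 38
L = 175.2 m

175.2


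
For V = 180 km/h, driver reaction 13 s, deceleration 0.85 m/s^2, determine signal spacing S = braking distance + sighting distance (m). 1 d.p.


V = 180 / 3.6 = 50.0 m/s
Braking distance = 50.0^2 / (2*0.85) = 1470.5882 m
Sighting distance = 50.0 * 13 = 650.0 m
S = 1470.5882 + 650.0 = 2120.6 m

2120.6


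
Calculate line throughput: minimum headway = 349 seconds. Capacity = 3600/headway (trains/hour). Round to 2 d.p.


Capacity = 3600 / headway
Capacity = 3600 / 349
Capacity = 10.32 trains/hour

10.32


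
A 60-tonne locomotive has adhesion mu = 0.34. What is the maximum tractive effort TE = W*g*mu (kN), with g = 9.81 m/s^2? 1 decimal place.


TE_max = W * g * mu
TE_max = 60 * 9.81 * 0.34
TE_max = 588.6 * 0.34
TE_max = 200.1 kN

200.1


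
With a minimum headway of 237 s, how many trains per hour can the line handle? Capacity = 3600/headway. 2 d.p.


Capacity = 3600 / headway
Capacity = 3600 / 237
Capacity = 15.19 trains/hour

15.19


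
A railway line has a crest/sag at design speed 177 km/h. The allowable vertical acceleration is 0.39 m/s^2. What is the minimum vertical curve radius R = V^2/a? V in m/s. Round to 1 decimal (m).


Convert speed: V = 177 / 3.6 = 49.1667 m/s
V^2 = 2417.3611 m^2/s^2
R_v = 2417.3611 / 0.39
R_v = 6198.4 m

6198.4


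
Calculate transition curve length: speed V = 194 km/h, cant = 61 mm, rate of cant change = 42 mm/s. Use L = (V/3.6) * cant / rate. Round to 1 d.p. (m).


Convert speed: V = 194 / 3.6 = 53.8889 m/s
L = 53.8889 * 61 / 42
L = 3287.2222 / 42
L = 78.3 m

78.3


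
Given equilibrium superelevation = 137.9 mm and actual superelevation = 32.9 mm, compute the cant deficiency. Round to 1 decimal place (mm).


Cant deficiency = equilibrium cant - actual cant
CD = 137.9 - 32.9
CD = 105.0 mm

105.0


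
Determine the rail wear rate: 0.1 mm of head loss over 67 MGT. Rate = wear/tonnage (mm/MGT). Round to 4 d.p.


Wear rate = total wear / cumulative tonnage
Rate = 0.1 / 67
Rate = 0.0015 mm/MGT

0.0015


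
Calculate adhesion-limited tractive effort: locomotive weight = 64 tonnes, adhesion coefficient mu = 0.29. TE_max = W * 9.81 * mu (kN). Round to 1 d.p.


TE_max = W * g * mu
TE_max = 64 * 9.81 * 0.29
TE_max = 627.84 * 0.29
TE_max = 182.1 kN

182.1


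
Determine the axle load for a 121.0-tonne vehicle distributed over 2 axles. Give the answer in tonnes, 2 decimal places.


Load per axle = total weight / number of axles
Load = 121.0 / 2
Load = 60.50 tonnes

60.50


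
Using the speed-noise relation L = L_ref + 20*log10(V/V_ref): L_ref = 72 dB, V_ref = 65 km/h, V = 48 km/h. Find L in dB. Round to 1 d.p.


V/V_ref = 48 / 65 = 0.738462
log10(0.738462) = -0.131672
20 * -0.131672 = -2.6334
L = 72 + -2.6334 = 69.4 dB

69.4


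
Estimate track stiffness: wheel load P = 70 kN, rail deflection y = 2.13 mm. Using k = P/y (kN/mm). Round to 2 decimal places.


Track stiffness k = P / y
k = 70 / 2.13
k = 32.86 kN/mm

32.86


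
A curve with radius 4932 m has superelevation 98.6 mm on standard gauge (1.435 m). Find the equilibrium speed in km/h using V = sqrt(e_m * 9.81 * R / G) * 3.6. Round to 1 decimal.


Convert cant: e = 98.6 mm = 0.0986 m
V_ms = sqrt(0.0986 * 9.81 * 4932 / 1.435)
V_ms = sqrt(3324.429207) = 57.6579 m/s
V = 57.6579 * 3.6 = 207.6 km/h

207.6


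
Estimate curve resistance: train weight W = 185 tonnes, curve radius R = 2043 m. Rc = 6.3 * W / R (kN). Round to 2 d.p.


Rc = 6.3 * W / R
Rc = 6.3 * 185 / 2043
Rc = 1165.5 / 2043
Rc = 0.57 kN

0.57


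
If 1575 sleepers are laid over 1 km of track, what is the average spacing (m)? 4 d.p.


Spacing = 1000 m / number of sleepers
Spacing = 1000 / 1575
Spacing = 0.6349 m

0.6349


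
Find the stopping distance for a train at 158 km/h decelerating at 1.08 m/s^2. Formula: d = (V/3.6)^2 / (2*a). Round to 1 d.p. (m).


Convert speed: V = 158 / 3.6 = 43.8889 m/s
V^2 = 1926.2346
d = 1926.2346 / (2 * 1.08)
d = 1926.2346 / 2.16
d = 891.8 m

891.8


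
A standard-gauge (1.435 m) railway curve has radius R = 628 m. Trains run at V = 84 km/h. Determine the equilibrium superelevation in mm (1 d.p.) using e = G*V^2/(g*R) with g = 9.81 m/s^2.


Convert speed: V = 84 / 3.6 = 23.3333 m/s
Apply formula: e = 1.435 * 23.3333^2 / (9.81 * 628)
e = 1.435 * 544.4444 / 6160.68
e = 0.126817 m = 126.8 mm

126.8


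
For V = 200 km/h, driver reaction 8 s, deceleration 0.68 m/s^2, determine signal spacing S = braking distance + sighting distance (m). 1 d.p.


V = 200 / 3.6 = 55.5556 m/s
Braking distance = 55.5556^2 / (2*0.68) = 2269.4263 m
Sighting distance = 55.5556 * 8 = 444.4444 m
S = 2269.4263 + 444.4444 = 2713.9 m

2713.9


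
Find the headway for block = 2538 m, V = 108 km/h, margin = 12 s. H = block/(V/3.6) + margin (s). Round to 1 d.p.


V = 108 / 3.6 = 30.0 m/s
Block traversal time = 2538 / 30.0 = 84.6 s
Headway = 84.6 + 12
Headway = 96.6 s

96.6


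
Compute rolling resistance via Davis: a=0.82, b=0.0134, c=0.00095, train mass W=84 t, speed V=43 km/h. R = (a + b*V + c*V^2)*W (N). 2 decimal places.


b*V = 0.0134 * 43 = 0.5762
c*V^2 = 0.00095 * 1849 = 1.75655
R_per_t = 0.82 + 0.5762 + 1.75655 = 3.15275 N/t
R_total = 3.15275 * 84 = 264.83 N

264.83


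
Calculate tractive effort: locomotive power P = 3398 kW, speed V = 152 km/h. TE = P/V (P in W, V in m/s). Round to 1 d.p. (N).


Convert: P = 3398 kW = 3398000 W
V = 152 / 3.6 = 42.2222 m/s
TE = 3398000 / 42.2222
TE = 80478.9 N

80478.9


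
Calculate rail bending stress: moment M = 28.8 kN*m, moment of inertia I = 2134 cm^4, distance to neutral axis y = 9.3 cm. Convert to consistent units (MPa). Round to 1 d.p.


Convert units:
M = 28.8 kN*m = 28800000 N*mm
y = 9.3 cm = 93 mm
I = 2134 cm^4 = 21340000 mm^4
sigma = 28800000 * 93 / 21340000
sigma = 125.5 MPa

125.5


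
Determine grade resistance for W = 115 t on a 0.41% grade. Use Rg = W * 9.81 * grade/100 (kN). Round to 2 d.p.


Rg = W * 9.81 * grade / 100
Rg = 115 * 9.81 * 0.41 / 100
Rg = 1128.15 * 0.0041
Rg = 4.63 kN

4.63


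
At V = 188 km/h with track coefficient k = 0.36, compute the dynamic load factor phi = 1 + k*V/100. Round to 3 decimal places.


phi = 1 + k * V / 100
phi = 1 + 0.36 * 188 / 100
phi = 1 + 0.6768
phi = 1.677

1.677


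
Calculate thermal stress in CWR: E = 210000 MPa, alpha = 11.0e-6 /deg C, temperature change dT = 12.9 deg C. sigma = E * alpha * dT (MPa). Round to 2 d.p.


sigma = E * alpha * dT
sigma = 210000 * 11.0e-6 * 12.9
sigma = 2.31 * 12.9
sigma = 29.80 MPa

29.80


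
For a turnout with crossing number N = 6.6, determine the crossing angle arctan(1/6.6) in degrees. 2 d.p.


1/N = 1/6.6 = 0.151515
angle = arctan(0.151515) = 0.150371 rad
angle = 0.150371 * 180/pi = 8.62 degrees

8.62


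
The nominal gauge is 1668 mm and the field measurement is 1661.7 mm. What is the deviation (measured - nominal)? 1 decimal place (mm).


Deviation = measured - nominal
Deviation = 1661.7 - 1668
Deviation = -6.3 mm

-6.3


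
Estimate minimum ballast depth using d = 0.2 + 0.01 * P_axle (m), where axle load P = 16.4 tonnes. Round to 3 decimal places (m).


d = 0.2 + 0.01 * 16.4
d = 0.2 + 0.164
d = 0.364 m

0.364


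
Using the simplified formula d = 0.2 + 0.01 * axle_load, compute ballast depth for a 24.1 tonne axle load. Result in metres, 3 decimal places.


d = 0.2 + 0.01 * 24.1
d = 0.2 + 0.241
d = 0.441 m

0.441


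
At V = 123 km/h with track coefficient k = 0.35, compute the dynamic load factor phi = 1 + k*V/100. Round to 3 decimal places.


phi = 1 + k * V / 100
phi = 1 + 0.35 * 123 / 100
phi = 1 + 0.4305
phi = 1.431

1.431


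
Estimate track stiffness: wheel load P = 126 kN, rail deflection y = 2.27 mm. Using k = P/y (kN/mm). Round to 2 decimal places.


Track stiffness k = P / y
k = 126 / 2.27
k = 55.51 kN/mm

55.51


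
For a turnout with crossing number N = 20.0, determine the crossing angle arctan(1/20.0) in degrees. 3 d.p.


1/N = 1/20.0 = 0.05
angle = arctan(0.05) = 0.049958 rad
angle = 0.049958 * 180/pi = 2.862 degrees

2.862


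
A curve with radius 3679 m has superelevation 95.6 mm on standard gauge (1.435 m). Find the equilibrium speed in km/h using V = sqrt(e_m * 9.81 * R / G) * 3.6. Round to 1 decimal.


Convert cant: e = 95.6 mm = 0.0956 m
V_ms = sqrt(0.0956 * 9.81 * 3679 / 1.435)
V_ms = sqrt(2404.389299) = 49.0346 m/s
V = 49.0346 * 3.6 = 176.5 km/h

176.5


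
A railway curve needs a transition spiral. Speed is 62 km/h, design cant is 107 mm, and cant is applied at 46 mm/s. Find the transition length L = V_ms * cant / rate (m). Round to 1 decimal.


Convert speed: V = 62 / 3.6 = 17.2222 m/s
L = 17.2222 * 107 / 46
L = 1842.7778 / 46
L = 40.1 m

40.1


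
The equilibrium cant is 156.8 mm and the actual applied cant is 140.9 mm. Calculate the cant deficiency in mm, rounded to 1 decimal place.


Cant deficiency = equilibrium cant - actual cant
CD = 156.8 - 140.9
CD = 15.9 mm

15.9


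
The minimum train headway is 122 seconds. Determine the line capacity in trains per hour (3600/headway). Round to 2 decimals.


Capacity = 3600 / headway
Capacity = 3600 / 122
Capacity = 29.51 trains/hour

29.51


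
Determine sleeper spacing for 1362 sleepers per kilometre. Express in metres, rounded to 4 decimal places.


Spacing = 1000 m / number of sleepers
Spacing = 1000 / 1362
Spacing = 0.7342 m

0.7342


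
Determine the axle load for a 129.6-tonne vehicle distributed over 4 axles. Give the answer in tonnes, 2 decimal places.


Load per axle = total weight / number of axles
Load = 129.6 / 4
Load = 32.40 tonnes

32.40


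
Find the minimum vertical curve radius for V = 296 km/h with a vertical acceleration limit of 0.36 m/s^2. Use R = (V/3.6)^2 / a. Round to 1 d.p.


Convert speed: V = 296 / 3.6 = 82.2222 m/s
V^2 = 6760.4938 m^2/s^2
R_v = 6760.4938 / 0.36
R_v = 18779.1 m

18779.1


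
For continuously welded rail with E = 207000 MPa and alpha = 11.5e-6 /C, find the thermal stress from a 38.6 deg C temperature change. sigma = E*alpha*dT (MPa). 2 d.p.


sigma = E * alpha * dT
sigma = 207000 * 11.5e-6 * 38.6
sigma = 2.3805 * 38.6
sigma = 91.89 MPa

91.89


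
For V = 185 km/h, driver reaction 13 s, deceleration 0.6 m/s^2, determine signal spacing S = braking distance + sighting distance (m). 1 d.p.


V = 185 / 3.6 = 51.3889 m/s
Braking distance = 51.3889^2 / (2*0.6) = 2200.6816 m
Sighting distance = 51.3889 * 13 = 668.0556 m
S = 2200.6816 + 668.0556 = 2868.7 m

2868.7


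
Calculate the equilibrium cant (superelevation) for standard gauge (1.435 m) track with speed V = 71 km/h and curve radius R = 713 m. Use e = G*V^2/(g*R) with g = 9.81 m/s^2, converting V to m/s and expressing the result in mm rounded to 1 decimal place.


Convert speed: V = 71 / 3.6 = 19.7222 m/s
Apply formula: e = 1.435 * 19.7222^2 / (9.81 * 713)
e = 1.435 * 388.966 / 6994.53
e = 0.0798 m = 79.8 mm

79.8


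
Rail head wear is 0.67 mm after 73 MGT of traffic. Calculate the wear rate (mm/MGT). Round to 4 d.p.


Wear rate = total wear / cumulative tonnage
Rate = 0.67 / 73
Rate = 0.0092 mm/MGT

0.0092


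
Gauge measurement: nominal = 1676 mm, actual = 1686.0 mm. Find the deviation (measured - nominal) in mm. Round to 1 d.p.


Deviation = measured - nominal
Deviation = 1686.0 - 1676
Deviation = 10.0 mm

10.0


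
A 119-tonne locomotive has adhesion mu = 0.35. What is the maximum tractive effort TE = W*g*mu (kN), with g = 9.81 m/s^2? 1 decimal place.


TE_max = W * g * mu
TE_max = 119 * 9.81 * 0.35
TE_max = 1167.39 * 0.35
TE_max = 408.6 kN

408.6


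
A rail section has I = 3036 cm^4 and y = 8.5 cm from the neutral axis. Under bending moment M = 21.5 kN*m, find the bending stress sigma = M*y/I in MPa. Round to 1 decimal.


Convert units:
M = 21.5 kN*m = 21500000 N*mm
y = 8.5 cm = 85 mm
I = 3036 cm^4 = 30360000 mm^4
sigma = 21500000 * 85 / 30360000
sigma = 60.2 MPa

60.2


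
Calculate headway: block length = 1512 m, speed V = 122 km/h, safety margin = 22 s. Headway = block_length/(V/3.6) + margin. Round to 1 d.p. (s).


V = 122 / 3.6 = 33.8889 m/s
Block traversal time = 1512 / 33.8889 = 44.6164 s
Headway = 44.6164 + 22
Headway = 66.6 s

66.6


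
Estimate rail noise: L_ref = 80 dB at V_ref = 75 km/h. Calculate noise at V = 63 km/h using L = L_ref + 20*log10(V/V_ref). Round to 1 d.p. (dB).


V/V_ref = 63 / 75 = 0.84
log10(0.84) = -0.075721
20 * -0.075721 = -1.5144
L = 80 + -1.5144 = 78.5 dB

78.5


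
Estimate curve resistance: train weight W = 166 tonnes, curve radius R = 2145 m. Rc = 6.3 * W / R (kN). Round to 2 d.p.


Rc = 6.3 * W / R
Rc = 6.3 * 166 / 2145
Rc = 1045.8 / 2145
Rc = 0.49 kN

0.49


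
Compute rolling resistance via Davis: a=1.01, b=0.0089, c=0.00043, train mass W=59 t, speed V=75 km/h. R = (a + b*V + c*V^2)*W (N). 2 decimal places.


b*V = 0.0089 * 75 = 0.6675
c*V^2 = 0.00043 * 5625 = 2.41875
R_per_t = 1.01 + 0.6675 + 2.41875 = 4.09625 N/t
R_total = 4.09625 * 59 = 241.68 N

241.68


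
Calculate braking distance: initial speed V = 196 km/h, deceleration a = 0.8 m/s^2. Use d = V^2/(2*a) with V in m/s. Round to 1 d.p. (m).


Convert speed: V = 196 / 3.6 = 54.4444 m/s
V^2 = 2964.1975
d = 2964.1975 / (2 * 0.8)
d = 2964.1975 / 1.6
d = 1852.6 m

1852.6


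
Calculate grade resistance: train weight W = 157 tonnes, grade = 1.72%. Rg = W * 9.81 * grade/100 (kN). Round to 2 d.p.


Rg = W * 9.81 * grade / 100
Rg = 157 * 9.81 * 1.72 / 100
Rg = 1540.17 * 0.0172
Rg = 26.49 kN

26.49


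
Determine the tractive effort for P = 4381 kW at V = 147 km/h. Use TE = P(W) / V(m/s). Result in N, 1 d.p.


Convert: P = 4381 kW = 4381000 W
V = 147 / 3.6 = 40.8333 m/s
TE = 4381000 / 40.8333
TE = 107289.8 N

107289.8


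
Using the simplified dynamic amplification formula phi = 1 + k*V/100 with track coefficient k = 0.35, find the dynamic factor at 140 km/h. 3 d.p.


phi = 1 + k * V / 100
phi = 1 + 0.35 * 140 / 100
phi = 1 + 0.49
phi = 1.490

1.490


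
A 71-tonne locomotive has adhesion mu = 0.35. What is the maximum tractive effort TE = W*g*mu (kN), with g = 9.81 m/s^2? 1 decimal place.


TE_max = W * g * mu
TE_max = 71 * 9.81 * 0.35
TE_max = 696.51 * 0.35
TE_max = 243.8 kN

243.8


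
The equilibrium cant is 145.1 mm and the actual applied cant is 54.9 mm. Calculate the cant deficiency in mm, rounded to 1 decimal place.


Cant deficiency = equilibrium cant - actual cant
CD = 145.1 - 54.9
CD = 90.2 mm

90.2


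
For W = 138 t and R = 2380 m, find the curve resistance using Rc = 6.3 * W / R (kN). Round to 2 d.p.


Rc = 6.3 * W / R
Rc = 6.3 * 138 / 2380
Rc = 869.4 / 2380
Rc = 0.37 kN

0.37


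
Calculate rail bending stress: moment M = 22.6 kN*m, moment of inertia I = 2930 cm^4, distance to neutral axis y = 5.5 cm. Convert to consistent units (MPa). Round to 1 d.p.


Convert units:
M = 22.6 kN*m = 22600000 N*mm
y = 5.5 cm = 55 mm
I = 2930 cm^4 = 29300000 mm^4
sigma = 22600000 * 55 / 29300000
sigma = 42.4 MPa

42.4


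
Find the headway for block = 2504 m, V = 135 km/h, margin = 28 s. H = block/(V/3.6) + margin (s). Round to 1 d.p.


V = 135 / 3.6 = 37.5 m/s
Block traversal time = 2504 / 37.5 = 66.7733 s
Headway = 66.7733 + 28
Headway = 94.8 s

94.8


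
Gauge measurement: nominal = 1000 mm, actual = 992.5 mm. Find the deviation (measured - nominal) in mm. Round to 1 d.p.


Deviation = measured - nominal
Deviation = 992.5 - 1000
Deviation = -7.5 mm

-7.5


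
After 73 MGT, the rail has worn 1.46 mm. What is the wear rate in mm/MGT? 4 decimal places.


Wear rate = total wear / cumulative tonnage
Rate = 1.46 / 73
Rate = 0.0200 mm/MGT

0.0200


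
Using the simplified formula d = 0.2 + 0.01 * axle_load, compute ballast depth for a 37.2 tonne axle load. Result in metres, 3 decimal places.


d = 0.2 + 0.01 * 37.2
d = 0.2 + 0.372
d = 0.572 m

0.572


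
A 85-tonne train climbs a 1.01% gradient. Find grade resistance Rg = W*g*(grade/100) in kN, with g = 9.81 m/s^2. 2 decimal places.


Rg = W * 9.81 * grade / 100
Rg = 85 * 9.81 * 1.01 / 100
Rg = 833.85 * 0.0101
Rg = 8.42 kN

8.42


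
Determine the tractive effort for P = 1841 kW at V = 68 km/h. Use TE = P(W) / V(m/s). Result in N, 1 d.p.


Convert: P = 1841 kW = 1841000 W
V = 68 / 3.6 = 18.8889 m/s
TE = 1841000 / 18.8889
TE = 97464.7 N

97464.7


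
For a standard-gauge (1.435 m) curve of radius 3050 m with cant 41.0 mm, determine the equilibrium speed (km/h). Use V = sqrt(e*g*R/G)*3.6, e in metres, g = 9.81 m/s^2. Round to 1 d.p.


Convert cant: e = 41.0 mm = 0.0410 m
V_ms = sqrt(0.0410 * 9.81 * 3050 / 1.435)
V_ms = sqrt(854.871429) = 29.2382 m/s
V = 29.2382 * 3.6 = 105.3 km/h

105.3


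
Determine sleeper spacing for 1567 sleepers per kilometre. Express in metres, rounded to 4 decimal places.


Spacing = 1000 m / number of sleepers
Spacing = 1000 / 1567
Spacing = 0.6382 m

0.6382


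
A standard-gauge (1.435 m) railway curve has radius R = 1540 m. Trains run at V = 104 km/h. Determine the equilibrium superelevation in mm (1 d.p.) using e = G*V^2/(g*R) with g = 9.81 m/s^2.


Convert speed: V = 104 / 3.6 = 28.8889 m/s
Apply formula: e = 1.435 * 28.8889^2 / (9.81 * 1540)
e = 1.435 * 834.5679 / 15107.4
e = 0.079273 m = 79.3 mm

79.3


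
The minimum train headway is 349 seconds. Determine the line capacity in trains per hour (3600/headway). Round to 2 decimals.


Capacity = 3600 / headway
Capacity = 3600 / 349
Capacity = 10.32 trains/hour

10.32


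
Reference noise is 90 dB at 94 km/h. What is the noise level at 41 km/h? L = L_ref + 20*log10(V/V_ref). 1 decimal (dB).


V/V_ref = 41 / 94 = 0.43617
log10(0.43617) = -0.360344
20 * -0.360344 = -7.2069
L = 90 + -7.2069 = 82.8 dB

82.8


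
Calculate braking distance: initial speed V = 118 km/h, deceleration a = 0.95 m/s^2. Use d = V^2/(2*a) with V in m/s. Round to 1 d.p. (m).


Convert speed: V = 118 / 3.6 = 32.7778 m/s
V^2 = 1074.3827
d = 1074.3827 / (2 * 0.95)
d = 1074.3827 / 1.9
d = 565.5 m

565.5


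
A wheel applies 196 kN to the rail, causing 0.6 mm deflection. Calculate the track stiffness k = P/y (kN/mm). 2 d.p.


Track stiffness k = P / y
k = 196 / 0.6
k = 326.67 kN/mm

326.67


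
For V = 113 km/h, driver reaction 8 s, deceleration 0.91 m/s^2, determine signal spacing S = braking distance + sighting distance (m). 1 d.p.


V = 113 / 3.6 = 31.3889 m/s
Braking distance = 31.3889^2 / (2*0.91) = 541.3529 m
Sighting distance = 31.3889 * 8 = 251.1111 m
S = 541.3529 + 251.1111 = 792.5 m

792.5


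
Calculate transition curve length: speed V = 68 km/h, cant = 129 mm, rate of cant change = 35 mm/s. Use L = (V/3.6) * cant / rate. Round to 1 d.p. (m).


Convert speed: V = 68 / 3.6 = 18.8889 m/s
L = 18.8889 * 129 / 35
L = 2436.6667 / 35
L = 69.6 m

69.6


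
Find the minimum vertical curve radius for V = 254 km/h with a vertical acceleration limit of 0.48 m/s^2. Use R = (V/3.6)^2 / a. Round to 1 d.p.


Convert speed: V = 254 / 3.6 = 70.5556 m/s
V^2 = 4978.0864 m^2/s^2
R_v = 4978.0864 / 0.48
R_v = 10371.0 m

10371.0


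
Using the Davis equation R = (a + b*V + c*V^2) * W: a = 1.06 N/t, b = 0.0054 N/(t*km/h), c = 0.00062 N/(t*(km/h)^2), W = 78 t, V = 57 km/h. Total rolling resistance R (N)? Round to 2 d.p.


b*V = 0.0054 * 57 = 0.3078
c*V^2 = 0.00062 * 3249 = 2.01438
R_per_t = 1.06 + 0.3078 + 2.01438 = 3.38218 N/t
R_total = 3.38218 * 78 = 263.81 N

263.81


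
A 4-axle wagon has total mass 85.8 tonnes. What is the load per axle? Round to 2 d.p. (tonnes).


Load per axle = total weight / number of axles
Load = 85.8 / 4
Load = 21.45 tonnes

21.45


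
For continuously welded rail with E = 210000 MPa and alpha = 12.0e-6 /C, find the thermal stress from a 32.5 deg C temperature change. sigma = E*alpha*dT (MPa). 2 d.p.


sigma = E * alpha * dT
sigma = 210000 * 12.0e-6 * 32.5
sigma = 2.52 * 32.5
sigma = 81.90 MPa

81.90


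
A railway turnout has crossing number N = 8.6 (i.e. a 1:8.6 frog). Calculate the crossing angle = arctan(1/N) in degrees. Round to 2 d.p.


1/N = 1/8.6 = 0.116279
angle = arctan(0.116279) = 0.115759 rad
angle = 0.115759 * 180/pi = 6.63 degrees

6.63


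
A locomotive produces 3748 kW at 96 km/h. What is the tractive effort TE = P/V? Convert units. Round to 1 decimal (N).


Convert: P = 3748 kW = 3748000 W
V = 96 / 3.6 = 26.6667 m/s
TE = 3748000 / 26.6667
TE = 140550.0 N

140550.0


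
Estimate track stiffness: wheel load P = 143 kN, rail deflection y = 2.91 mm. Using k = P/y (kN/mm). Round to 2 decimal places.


Track stiffness k = P / y
k = 143 / 2.91
k = 49.14 kN/mm

49.14


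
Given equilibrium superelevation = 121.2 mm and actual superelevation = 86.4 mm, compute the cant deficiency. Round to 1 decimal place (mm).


Cant deficiency = equilibrium cant - actual cant
CD = 121.2 - 86.4
CD = 34.8 mm

34.8


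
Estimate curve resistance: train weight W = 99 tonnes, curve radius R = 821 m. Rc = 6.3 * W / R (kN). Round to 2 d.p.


Rc = 6.3 * W / R
Rc = 6.3 * 99 / 821
Rc = 623.7 / 821
Rc = 0.76 kN

0.76


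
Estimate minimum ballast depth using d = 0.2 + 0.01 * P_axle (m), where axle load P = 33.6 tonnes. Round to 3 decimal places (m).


d = 0.2 + 0.01 * 33.6
d = 0.2 + 0.336
d = 0.536 m

0.536


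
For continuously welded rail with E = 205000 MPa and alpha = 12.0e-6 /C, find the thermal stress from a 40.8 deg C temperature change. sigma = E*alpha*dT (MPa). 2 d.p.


sigma = E * alpha * dT
sigma = 205000 * 12.0e-6 * 40.8
sigma = 2.46 * 40.8
sigma = 100.37 MPa

100.37


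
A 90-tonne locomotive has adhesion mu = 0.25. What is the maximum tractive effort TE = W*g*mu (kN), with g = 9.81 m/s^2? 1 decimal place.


TE_max = W * g * mu
TE_max = 90 * 9.81 * 0.25
TE_max = 882.9 * 0.25
TE_max = 220.7 kN

220.7


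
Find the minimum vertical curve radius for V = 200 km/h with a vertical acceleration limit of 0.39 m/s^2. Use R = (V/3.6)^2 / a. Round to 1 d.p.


Convert speed: V = 200 / 3.6 = 55.5556 m/s
V^2 = 3086.4198 m^2/s^2
R_v = 3086.4198 / 0.39
R_v = 7913.9 m

7913.9


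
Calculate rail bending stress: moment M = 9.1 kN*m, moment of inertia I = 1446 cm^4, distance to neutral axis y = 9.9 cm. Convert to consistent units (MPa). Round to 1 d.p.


Convert units:
M = 9.1 kN*m = 9100000 N*mm
y = 9.9 cm = 99 mm
I = 1446 cm^4 = 14460000 mm^4
sigma = 9100000 * 99 / 14460000
sigma = 62.3 MPa

62.3


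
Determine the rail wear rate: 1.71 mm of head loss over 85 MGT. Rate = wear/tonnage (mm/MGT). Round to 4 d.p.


Wear rate = total wear / cumulative tonnage
Rate = 1.71 / 85
Rate = 0.0201 mm/MGT

0.0201


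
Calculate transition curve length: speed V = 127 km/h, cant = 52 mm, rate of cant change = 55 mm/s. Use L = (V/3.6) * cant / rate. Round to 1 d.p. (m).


Convert speed: V = 127 / 3.6 = 35.2778 m/s
L = 35.2778 * 52 / 55
L = 1834.4444 / 55
L = 33.4 m

33.4


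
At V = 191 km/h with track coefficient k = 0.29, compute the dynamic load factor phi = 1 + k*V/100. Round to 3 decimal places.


phi = 1 + k * V / 100
phi = 1 + 0.29 * 191 / 100
phi = 1 + 0.5539
phi = 1.554

1.554


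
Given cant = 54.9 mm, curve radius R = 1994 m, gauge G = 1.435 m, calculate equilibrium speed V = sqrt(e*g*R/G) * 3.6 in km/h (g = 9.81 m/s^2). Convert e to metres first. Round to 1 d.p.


Convert cant: e = 54.9 mm = 0.0549 m
V_ms = sqrt(0.0549 * 9.81 * 1994 / 1.435)
V_ms = sqrt(748.366959) = 27.3563 m/s
V = 27.3563 * 3.6 = 98.5 km/h

98.5


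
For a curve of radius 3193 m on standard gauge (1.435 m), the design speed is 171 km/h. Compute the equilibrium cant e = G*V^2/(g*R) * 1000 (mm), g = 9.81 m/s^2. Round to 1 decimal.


Convert speed: V = 171 / 3.6 = 47.5 m/s
Apply formula: e = 1.435 * 47.5^2 / (9.81 * 3193)
e = 1.435 * 2256.25 / 31323.33
e = 0.103364 m = 103.4 mm

103.4


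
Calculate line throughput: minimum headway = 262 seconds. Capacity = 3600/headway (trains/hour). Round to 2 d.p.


Capacity = 3600 / headway
Capacity = 3600 / 262
Capacity = 13.74 trains/hour

13.74


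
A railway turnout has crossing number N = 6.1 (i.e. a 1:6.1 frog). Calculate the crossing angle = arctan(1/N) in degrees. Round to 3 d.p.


1/N = 1/6.1 = 0.163934
angle = arctan(0.163934) = 0.162489 rad
angle = 0.162489 * 180/pi = 9.310 degrees

9.310


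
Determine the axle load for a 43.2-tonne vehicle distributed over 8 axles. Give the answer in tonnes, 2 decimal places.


Load per axle = total weight / number of axles
Load = 43.2 / 8
Load = 5.40 tonnes

5.40


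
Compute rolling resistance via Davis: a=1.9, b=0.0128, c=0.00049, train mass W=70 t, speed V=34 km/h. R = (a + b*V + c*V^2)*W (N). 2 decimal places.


b*V = 0.0128 * 34 = 0.4352
c*V^2 = 0.00049 * 1156 = 0.56644
R_per_t = 1.9 + 0.4352 + 0.56644 = 2.90164 N/t
R_total = 2.90164 * 70 = 203.11 N

203.11


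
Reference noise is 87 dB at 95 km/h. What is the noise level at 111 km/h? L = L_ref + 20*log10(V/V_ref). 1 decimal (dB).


V/V_ref = 111 / 95 = 1.168421
log10(1.168421) = 0.067599
20 * 0.067599 = 1.352
L = 87 + 1.352 = 88.4 dB

88.4


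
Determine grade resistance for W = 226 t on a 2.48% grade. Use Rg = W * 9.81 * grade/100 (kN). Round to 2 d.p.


Rg = W * 9.81 * grade / 100
Rg = 226 * 9.81 * 2.48 / 100
Rg = 2217.06 * 0.0248
Rg = 54.98 kN

54.98


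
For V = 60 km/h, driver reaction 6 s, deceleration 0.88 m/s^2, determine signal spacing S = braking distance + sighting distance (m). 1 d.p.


V = 60 / 3.6 = 16.6667 m/s
Braking distance = 16.6667^2 / (2*0.88) = 157.8283 m
Sighting distance = 16.6667 * 6 = 100.0 m
S = 157.8283 + 100.0 = 257.8 m

257.8


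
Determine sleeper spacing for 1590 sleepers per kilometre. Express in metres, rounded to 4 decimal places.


Spacing = 1000 m / number of sleepers
Spacing = 1000 / 1590
Spacing = 0.6289 m

0.6289


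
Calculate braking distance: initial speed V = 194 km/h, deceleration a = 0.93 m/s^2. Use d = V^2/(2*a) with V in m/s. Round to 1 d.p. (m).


Convert speed: V = 194 / 3.6 = 53.8889 m/s
V^2 = 2904.0123
d = 2904.0123 / (2 * 0.93)
d = 2904.0123 / 1.86
d = 1561.3 m

1561.3


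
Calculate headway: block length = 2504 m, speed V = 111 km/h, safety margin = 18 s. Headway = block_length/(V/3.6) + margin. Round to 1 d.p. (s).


V = 111 / 3.6 = 30.8333 m/s
Block traversal time = 2504 / 30.8333 = 81.2108 s
Headway = 81.2108 + 18
Headway = 99.2 s

99.2


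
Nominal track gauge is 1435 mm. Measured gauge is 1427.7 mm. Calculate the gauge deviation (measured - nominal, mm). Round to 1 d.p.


Deviation = measured - nominal
Deviation = 1427.7 - 1435
Deviation = -7.3 mm

-7.3


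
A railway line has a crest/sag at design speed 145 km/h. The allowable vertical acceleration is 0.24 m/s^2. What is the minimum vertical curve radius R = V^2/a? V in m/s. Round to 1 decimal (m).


Convert speed: V = 145 / 3.6 = 40.2778 m/s
V^2 = 1622.2994 m^2/s^2
R_v = 1622.2994 / 0.24
R_v = 6759.6 m

6759.6


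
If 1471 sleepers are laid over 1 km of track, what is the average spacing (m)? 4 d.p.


Spacing = 1000 m / number of sleepers
Spacing = 1000 / 1471
Spacing = 0.6798 m

0.6798


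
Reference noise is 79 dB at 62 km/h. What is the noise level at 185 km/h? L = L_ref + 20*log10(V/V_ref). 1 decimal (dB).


V/V_ref = 185 / 62 = 2.983871
log10(2.983871) = 0.47478
20 * 0.47478 = 9.4956
L = 79 + 9.4956 = 88.5 dB

88.5


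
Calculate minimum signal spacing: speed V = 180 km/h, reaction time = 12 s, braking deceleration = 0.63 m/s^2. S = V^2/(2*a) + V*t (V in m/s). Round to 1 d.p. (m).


V = 180 / 3.6 = 50.0 m/s
Braking distance = 50.0^2 / (2*0.63) = 1984.127 m
Sighting distance = 50.0 * 12 = 600.0 m
S = 1984.127 + 600.0 = 2584.1 m

2584.1


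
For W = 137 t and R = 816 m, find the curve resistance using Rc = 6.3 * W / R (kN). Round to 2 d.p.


Rc = 6.3 * W / R
Rc = 6.3 * 137 / 816
Rc = 863.1 / 816
Rc = 1.06 kN

1.06


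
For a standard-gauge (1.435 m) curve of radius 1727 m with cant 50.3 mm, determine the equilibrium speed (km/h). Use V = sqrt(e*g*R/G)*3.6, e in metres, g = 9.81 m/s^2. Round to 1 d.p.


Convert cant: e = 50.3 mm = 0.0503 m
V_ms = sqrt(0.0503 * 9.81 * 1727 / 1.435)
V_ms = sqrt(593.850914) = 24.3691 m/s
V = 24.3691 * 3.6 = 87.7 km/h

87.7


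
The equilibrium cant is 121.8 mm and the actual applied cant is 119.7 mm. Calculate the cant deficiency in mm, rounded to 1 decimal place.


Cant deficiency = equilibrium cant - actual cant
CD = 121.8 - 119.7
CD = 2.1 mm

2.1


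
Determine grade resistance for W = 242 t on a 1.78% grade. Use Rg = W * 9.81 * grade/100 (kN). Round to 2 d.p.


Rg = W * 9.81 * grade / 100
Rg = 242 * 9.81 * 1.78 / 100
Rg = 2374.02 * 0.0178
Rg = 42.26 kN

42.26


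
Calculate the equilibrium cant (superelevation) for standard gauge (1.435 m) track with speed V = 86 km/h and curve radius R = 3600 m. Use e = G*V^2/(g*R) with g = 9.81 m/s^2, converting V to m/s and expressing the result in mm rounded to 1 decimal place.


Convert speed: V = 86 / 3.6 = 23.8889 m/s
Apply formula: e = 1.435 * 23.8889^2 / (9.81 * 3600)
e = 1.435 * 570.679 / 35316.0
e = 0.023188 m = 23.2 mm

23.2
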